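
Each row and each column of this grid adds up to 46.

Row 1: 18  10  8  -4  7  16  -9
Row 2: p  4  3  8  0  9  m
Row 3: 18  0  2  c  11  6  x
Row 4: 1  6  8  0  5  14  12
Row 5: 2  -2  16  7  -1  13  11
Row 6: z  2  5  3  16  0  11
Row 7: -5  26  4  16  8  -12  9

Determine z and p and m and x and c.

Column 4 has -4 + 8 + 0 + 7 + 3 + 16 = 30; the blank must be 46 − 30 = 16.
Row 6 has 2 + 5 + 3 + 16 + 0 + 11 = 37; the blank must be 46 − 37 = 9.
Row 3 has 18 + 0 + 2 + 16 + 11 + 6 = 53; the blank must be 46 − 53 = -7.
Column 1 has 18 + 18 + 1 + 2 + 9 − 5 = 43; the blank must be 46 − 43 = 3.
Row 2 has 3 + 4 + 3 + 8 + 0 + 9 = 27; the blank must be 46 − 27 = 19.

z = 9, p = 3, m = 19, x = -7, c = 16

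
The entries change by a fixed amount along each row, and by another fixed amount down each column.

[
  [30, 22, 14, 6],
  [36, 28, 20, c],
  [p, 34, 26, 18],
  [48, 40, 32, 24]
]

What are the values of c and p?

Along each row the entries change by -8 per step; down each column they change by 6.
Row 2: from 36 at column 1, stepping by -8 to column 4 gives 12.
Row 3: from 34 at column 2, stepping by -8 to column 1 gives 42.

c = 12, p = 42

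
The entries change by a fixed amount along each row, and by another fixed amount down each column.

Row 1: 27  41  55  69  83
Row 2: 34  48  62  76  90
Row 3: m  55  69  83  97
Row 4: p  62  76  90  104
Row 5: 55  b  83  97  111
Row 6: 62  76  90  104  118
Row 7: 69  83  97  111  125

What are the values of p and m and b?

p = 48, m = 41, b = 69

Along each row the entries change by 14 per step; down each column they change by 7.
Row 4: from 62 at column 2, stepping by 14 to column 1 gives 48.
Row 3: from 55 at column 2, stepping by 14 to column 1 gives 41.
Row 5: from 55 at column 1, stepping by 14 to column 2 gives 69.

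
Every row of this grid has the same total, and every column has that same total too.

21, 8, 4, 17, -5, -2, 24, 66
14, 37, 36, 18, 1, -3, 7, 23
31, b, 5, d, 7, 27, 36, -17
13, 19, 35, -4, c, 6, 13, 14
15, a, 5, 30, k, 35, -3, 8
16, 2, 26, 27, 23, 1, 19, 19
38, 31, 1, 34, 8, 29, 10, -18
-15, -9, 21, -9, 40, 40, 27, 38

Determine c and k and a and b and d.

c = 37, k = 22, a = 21, b = 24, d = 20

Rows 1 and 2 both sum to 133, so that's the common total.
Row 4: 13 + 19 + 35 − 4 + 6 + 13 + 14 = 96, so its missing entry is 133 − 96 = 37.
Column 5: -5 + 1 + 7 + 37 + 23 + 8 + 40 = 111, so its missing entry is 133 − 111 = 22.
Column 4: 17 + 18 − 4 + 30 + 27 + 34 − 9 = 113, so its missing entry is 133 − 113 = 20.
Row 3: 31 + 5 + 20 + 7 + 27 + 36 − 17 = 109, so its missing entry is 133 − 109 = 24.
Row 5: 15 + 5 + 30 + 22 + 35 − 3 + 8 = 112, so its missing entry is 133 − 112 = 21.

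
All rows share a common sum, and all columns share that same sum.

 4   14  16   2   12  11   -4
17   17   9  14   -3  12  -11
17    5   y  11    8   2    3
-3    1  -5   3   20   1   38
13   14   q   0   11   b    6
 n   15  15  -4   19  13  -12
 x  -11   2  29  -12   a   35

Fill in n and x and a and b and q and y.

n = 9, x = -2, a = 14, b = 2, q = 9, y = 9

Rows 1 and 2 both sum to 55, so that's the common total.
Row 3: 17 + 5 + 11 + 8 + 2 + 3 = 46, so its missing entry is 55 − 46 = 9.
Column 3: 16 + 9 + 9 − 5 + 15 + 2 = 46, so its missing entry is 55 − 46 = 9.
Row 5: 13 + 14 + 9 + 0 + 11 + 6 = 53, so its missing entry is 55 − 53 = 2.
Column 6: 11 + 12 + 2 + 1 + 2 + 13 = 41, so its missing entry is 55 − 41 = 14.
Row 6: 15 + 15 − 4 + 19 + 13 − 12 = 46, so its missing entry is 55 − 46 = 9.
Row 7: -11 + 2 + 29 − 12 + 14 + 35 = 57, so its missing entry is 55 − 57 = -2.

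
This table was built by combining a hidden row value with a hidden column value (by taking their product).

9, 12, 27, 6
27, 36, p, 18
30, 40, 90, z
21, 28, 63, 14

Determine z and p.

z = 20, p = 81

Each row is a constant multiple of every other row — this is a multiplication table with the headers hidden.
Row 3 is 30/9 = 10/3 times row 1, so its entry in column 4 is 6 × 10/3 = 20.
Row 2 is 27/9 = 3/1 times row 1, so its entry in column 3 is 27 × 3/1 = 81.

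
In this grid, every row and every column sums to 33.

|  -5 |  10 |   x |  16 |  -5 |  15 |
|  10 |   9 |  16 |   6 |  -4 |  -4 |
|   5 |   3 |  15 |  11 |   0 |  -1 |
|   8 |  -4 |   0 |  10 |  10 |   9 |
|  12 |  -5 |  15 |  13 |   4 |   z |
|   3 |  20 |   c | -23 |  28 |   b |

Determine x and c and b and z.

Row 5: 12 − 5 + 15 + 13 + 4 = 39, so its missing entry is 33 − 39 = -6.
Row 1: -5 + 10 + 16 − 5 + 15 = 31, so its missing entry is 33 − 31 = 2.
Column 6: 15 − 4 − 1 + 9 − 6 = 13, so its missing entry is 33 − 13 = 20.
Row 6: 3 + 20 − 23 + 28 + 20 = 48, so its missing entry is 33 − 48 = -15.

x = 2, c = -15, b = 20, z = -6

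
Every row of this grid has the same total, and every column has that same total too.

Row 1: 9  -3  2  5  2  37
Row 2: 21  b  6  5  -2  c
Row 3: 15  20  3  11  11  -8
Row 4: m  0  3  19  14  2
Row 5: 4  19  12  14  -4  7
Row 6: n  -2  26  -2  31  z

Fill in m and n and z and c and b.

Rows 1 and 3 both sum to 52, so that's the common total.
The known cells in column 2 total 34, leaving 52 − 34 = 18 for the blank.
The known cells in row 2 total 48, leaving 52 − 48 = 4 for the blank.
The known cells in column 6 total 42, leaving 52 − 42 = 10 for the blank.
The known cells in row 4 total 38, leaving 52 − 38 = 14 for the blank.
The known cells in row 6 total 63, leaving 52 − 63 = -11 for the blank.

m = 14, n = -11, z = 10, c = 4, b = 18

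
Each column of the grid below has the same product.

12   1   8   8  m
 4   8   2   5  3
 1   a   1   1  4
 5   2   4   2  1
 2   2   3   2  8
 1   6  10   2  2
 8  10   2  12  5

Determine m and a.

m = 4, a = 2

Columns 3 and 4 each multiply to 3840, so every column has product 3840.
Column 5: 3×4×1×8×2×5 = 960, so the missing entry is 3840 ÷ 960 = 4.
Column 2: 1×8×2×2×6×10 = 1920, so the missing entry is 3840 ÷ 1920 = 2.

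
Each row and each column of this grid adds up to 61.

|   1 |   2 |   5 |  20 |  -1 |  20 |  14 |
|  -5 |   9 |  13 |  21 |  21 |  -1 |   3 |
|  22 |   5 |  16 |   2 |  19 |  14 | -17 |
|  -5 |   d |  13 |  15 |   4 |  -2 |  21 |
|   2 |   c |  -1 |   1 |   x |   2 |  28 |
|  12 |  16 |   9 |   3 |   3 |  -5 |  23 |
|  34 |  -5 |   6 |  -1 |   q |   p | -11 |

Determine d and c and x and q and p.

Column 6 has 20 − 1 + 14 − 2 + 2 − 5 = 28; the blank must be 61 − 28 = 33.
Row 4 has -5 + 13 + 15 + 4 − 2 + 21 = 46; the blank must be 61 − 46 = 15.
Row 7 has 34 − 5 + 6 − 1 + 33 − 11 = 56; the blank must be 61 − 56 = 5.
Column 5 has -1 + 21 + 19 + 4 + 3 + 5 = 51; the blank must be 61 − 51 = 10.
Row 5 has 2 − 1 + 1 + 10 + 2 + 28 = 42; the blank must be 61 − 42 = 19.

d = 15, c = 19, x = 10, q = 5, p = 33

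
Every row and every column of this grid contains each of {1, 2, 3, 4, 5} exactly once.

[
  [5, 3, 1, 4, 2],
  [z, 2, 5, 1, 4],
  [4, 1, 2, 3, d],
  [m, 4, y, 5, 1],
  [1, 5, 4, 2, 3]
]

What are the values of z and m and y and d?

z = 3, m = 2, y = 3, d = 5

For row 2, column 1: row 2 already has {1, 2, 4, 5}; that leaves 3.
Cell (3,5): row 3 already has {1, 2, 3, 4} → 5.
At (row 4, col 3): column 3 already has {1, 2, 4, 5}, so the value is 3.
For row 4, column 1: row 4 already has {1, 3, 4, 5}; that leaves 2.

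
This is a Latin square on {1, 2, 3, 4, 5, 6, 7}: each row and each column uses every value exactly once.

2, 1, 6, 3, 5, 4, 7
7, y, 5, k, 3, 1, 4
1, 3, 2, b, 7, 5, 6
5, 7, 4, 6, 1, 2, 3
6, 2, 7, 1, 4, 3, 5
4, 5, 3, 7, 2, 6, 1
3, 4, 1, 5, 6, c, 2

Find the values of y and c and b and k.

y = 6, c = 7, b = 4, k = 2

Cell (3,4): row 3 already has {1, 2, 3, 5, 6, 7} → 4.
For row 2, column 2: column 2 already has {1, 2, 3, 4, 5, 7}; that leaves 6.
For row 2, column 4: row 2 already has {1, 3, 4, 5, 6, 7}; that leaves 2.
Cell (7,6): row 7 already has {1, 2, 3, 4, 5, 6} → 7.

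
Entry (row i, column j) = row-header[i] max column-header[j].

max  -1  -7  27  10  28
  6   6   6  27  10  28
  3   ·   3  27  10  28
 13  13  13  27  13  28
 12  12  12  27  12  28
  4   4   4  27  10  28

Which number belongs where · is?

3

max(3, -1) = 3.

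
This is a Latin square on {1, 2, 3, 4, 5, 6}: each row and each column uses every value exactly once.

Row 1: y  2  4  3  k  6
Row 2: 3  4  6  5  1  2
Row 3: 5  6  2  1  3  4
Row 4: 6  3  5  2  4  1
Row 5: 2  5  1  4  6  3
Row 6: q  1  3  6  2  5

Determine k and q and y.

k = 5, q = 4, y = 1

Cell (6,1): row 6 already has {1, 2, 3, 5, 6} → 4.
For row 1, column 5: column 5 already has {1, 2, 3, 4, 6}; that leaves 5.
Cell (1,1): row 1 already has {2, 3, 4, 5, 6} → 1.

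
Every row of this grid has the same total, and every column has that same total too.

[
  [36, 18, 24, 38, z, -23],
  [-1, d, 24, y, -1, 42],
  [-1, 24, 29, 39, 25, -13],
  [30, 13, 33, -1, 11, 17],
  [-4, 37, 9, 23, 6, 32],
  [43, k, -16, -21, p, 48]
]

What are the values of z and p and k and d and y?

z = 10, p = 52, k = -3, d = 14, y = 25

Rows 3 and 4 both sum to 103, so that's the common total.
Row 1 has 36 + 18 + 24 + 38 − 23 = 93; the blank must be 103 − 93 = 10.
Column 5 has 10 − 1 + 25 + 11 + 6 = 51; the blank must be 103 − 51 = 52.
Row 6 has 43 − 16 − 21 + 52 + 48 = 106; the blank must be 103 − 106 = -3.
Column 2 has 18 + 24 + 13 + 37 − 3 = 89; the blank must be 103 − 89 = 14.
Row 2 has -1 + 14 + 24 − 1 + 42 = 78; the blank must be 103 − 78 = 25.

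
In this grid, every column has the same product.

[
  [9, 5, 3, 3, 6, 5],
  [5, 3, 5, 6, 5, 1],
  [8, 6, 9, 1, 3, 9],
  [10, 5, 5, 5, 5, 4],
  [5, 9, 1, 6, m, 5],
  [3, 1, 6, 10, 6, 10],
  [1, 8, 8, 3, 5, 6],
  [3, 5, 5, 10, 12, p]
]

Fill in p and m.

Columns 1 and 2 each multiply to 162000, so every column has product 162000.
Column 6: 5×1×9×4×5×10×6 = 54000, so the missing entry is 162000 ÷ 54000 = 3.
Column 5: 6×5×3×5×6×5×12 = 162000, so the missing entry is 162000 ÷ 162000 = 1.

p = 3, m = 1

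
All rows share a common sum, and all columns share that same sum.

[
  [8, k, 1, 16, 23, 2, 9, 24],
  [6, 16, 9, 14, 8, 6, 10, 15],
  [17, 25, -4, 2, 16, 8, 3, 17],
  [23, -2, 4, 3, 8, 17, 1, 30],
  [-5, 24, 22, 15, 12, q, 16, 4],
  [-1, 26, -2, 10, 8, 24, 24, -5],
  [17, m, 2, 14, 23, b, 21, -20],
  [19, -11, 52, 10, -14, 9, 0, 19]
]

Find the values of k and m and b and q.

k = 1, m = 5, b = 22, q = -4

Rows 2 and 3 both sum to 84, so that's the common total.
Row 1 has 8 + 1 + 16 + 23 + 2 + 9 + 24 = 83; the blank must be 84 − 83 = 1.
Column 2 has 1 + 16 + 25 − 2 + 24 + 26 − 11 = 79; the blank must be 84 − 79 = 5.
Row 5 has -5 + 24 + 22 + 15 + 12 + 16 + 4 = 88; the blank must be 84 − 88 = -4.
Row 7 has 17 + 5 + 2 + 14 + 23 + 21 − 20 = 62; the blank must be 84 − 62 = 22.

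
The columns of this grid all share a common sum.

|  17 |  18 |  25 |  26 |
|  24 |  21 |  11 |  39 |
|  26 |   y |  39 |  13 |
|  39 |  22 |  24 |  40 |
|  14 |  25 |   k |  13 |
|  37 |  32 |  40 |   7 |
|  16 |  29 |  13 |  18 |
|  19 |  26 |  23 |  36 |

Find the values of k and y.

Column 1 sums to 192 and so does column 4; that's the common total.
In column 3 the known cells total 175, leaving 192 − 175 = 17.
In column 2 the known cells total 173, leaving 192 − 173 = 19.

k = 17, y = 19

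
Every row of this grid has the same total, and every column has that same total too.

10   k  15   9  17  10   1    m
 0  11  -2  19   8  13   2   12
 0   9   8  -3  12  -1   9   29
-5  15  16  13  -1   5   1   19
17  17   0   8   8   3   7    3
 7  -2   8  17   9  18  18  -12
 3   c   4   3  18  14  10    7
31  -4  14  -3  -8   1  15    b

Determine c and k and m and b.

c = 4, k = 13, m = -12, b = 17

Rows 2 and 3 both sum to 63, so that's the common total.
The known cells in row 7 total 59, leaving 63 − 59 = 4 for the blank.
The known cells in column 2 total 50, leaving 63 − 50 = 13 for the blank.
The known cells in row 1 total 75, leaving 63 − 75 = -12 for the blank.
The known cells in row 8 total 46, leaving 63 − 46 = 17 for the blank.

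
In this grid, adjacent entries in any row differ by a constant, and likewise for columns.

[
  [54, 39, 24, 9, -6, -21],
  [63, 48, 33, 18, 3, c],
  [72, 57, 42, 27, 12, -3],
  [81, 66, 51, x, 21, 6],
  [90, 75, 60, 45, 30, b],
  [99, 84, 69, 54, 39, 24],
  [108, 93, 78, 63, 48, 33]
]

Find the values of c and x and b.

Along each row the entries change by -15 per step; down each column they change by 9.
Row 2: from 63 at column 1, stepping by -15 to column 6 gives -12.
Row 4: from 81 at column 1, stepping by -15 to column 4 gives 36.
Row 5: from 90 at column 1, stepping by -15 to column 6 gives 15.

c = -12, x = 36, b = 15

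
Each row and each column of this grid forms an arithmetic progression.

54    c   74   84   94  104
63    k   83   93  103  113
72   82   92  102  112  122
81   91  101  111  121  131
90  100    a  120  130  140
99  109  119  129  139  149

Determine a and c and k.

Along each row the entries change by 10 per step; down each column they change by 9.
Row 5: from 90 at column 1, stepping by 10 to column 3 gives 110.
Row 1: from 54 at column 1, stepping by 10 to column 2 gives 64.
Row 2: from 63 at column 1, stepping by 10 to column 2 gives 73.

a = 110, c = 64, k = 73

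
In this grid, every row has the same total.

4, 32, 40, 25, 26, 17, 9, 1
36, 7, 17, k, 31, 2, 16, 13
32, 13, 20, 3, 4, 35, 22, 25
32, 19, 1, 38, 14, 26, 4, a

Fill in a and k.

a = 20, k = 32

The complete rows each total 154.
Row 4 is missing 154 − 134 = 20 (since 32 + 19 + 1 + 38 + 14 + 26 + 4 = 134).
Row 2 is missing 154 − 122 = 32 (since 36 + 7 + 17 + 31 + 2 + 16 + 13 = 122).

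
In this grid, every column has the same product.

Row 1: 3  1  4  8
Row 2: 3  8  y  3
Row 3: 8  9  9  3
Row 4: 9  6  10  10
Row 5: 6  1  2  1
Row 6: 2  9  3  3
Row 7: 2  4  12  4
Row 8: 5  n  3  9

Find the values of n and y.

n = 5, y = 1

Columns 1 and 4 each multiply to 77760, so every column has product 77760.
Column 2: 1×8×9×6×1×9×4 = 15552, so the missing entry is 77760 ÷ 15552 = 5.
Column 3: 4×9×10×2×3×12×3 = 77760, so the missing entry is 77760 ÷ 77760 = 1.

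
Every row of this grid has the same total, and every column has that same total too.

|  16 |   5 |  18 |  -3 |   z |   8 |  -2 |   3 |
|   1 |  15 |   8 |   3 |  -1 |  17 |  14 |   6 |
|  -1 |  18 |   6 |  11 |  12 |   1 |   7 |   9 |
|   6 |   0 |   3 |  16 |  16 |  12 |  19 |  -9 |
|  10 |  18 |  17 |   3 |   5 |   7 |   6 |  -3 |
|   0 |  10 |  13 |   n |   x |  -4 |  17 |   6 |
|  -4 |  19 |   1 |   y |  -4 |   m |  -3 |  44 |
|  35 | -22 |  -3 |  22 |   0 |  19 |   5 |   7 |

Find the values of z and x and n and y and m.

Rows 2 and 3 both sum to 63, so that's the common total.
Row 1: 16 + 5 + 18 − 3 + 8 − 2 + 3 = 45, so its missing entry is 63 − 45 = 18.
Column 6: 8 + 17 + 1 + 12 + 7 − 4 + 19 = 60, so its missing entry is 63 − 60 = 3.
Column 5: 18 − 1 + 12 + 16 + 5 − 4 + 0 = 46, so its missing entry is 63 − 46 = 17.
Row 6: 0 + 10 + 13 + 17 − 4 + 17 + 6 = 59, so its missing entry is 63 − 59 = 4.
Row 7: -4 + 19 + 1 − 4 + 3 − 3 + 44 = 56, so its missing entry is 63 − 56 = 7.

z = 18, x = 17, n = 4, y = 7, m = 3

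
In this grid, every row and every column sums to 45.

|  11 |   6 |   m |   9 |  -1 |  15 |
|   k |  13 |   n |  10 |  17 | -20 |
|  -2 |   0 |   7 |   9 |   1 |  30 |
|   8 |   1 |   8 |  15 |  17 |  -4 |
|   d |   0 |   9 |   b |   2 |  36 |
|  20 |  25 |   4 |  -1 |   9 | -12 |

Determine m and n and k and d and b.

Column 4: 9 + 10 + 9 + 15 − 1 = 42, so its missing entry is 45 − 42 = 3.
Row 5: 0 + 9 + 3 + 2 + 36 = 50, so its missing entry is 45 − 50 = -5.
Row 1: 11 + 6 + 9 − 1 + 15 = 40, so its missing entry is 45 − 40 = 5.
Column 3: 5 + 7 + 8 + 9 + 4 = 33, so its missing entry is 45 − 33 = 12.
Row 2: 13 + 12 + 10 + 17 − 20 = 32, so its missing entry is 45 − 32 = 13.

m = 5, n = 12, k = 13, d = -5, b = 3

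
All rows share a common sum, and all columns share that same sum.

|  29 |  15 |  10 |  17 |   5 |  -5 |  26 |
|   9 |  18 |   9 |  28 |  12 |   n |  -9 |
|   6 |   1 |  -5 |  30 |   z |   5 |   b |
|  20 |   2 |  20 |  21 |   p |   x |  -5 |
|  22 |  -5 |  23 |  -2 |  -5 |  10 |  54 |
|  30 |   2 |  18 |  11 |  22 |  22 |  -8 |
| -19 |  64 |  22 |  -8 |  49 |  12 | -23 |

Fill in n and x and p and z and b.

Rows 1 and 5 both sum to 97, so that's the common total.
Row 2 has 9 + 18 + 9 + 28 + 12 − 9 = 67; the blank must be 97 − 67 = 30.
Column 7 has 26 − 9 − 5 + 54 − 8 − 23 = 35; the blank must be 97 − 35 = 62.
Row 3 has 6 + 1 − 5 + 30 + 5 + 62 = 99; the blank must be 97 − 99 = -2.
Column 5 has 5 + 12 − 2 − 5 + 22 + 49 = 81; the blank must be 97 − 81 = 16.
Row 4 has 20 + 2 + 20 + 21 + 16 − 5 = 74; the blank must be 97 − 74 = 23.

n = 30, x = 23, p = 16, z = -2, b = 62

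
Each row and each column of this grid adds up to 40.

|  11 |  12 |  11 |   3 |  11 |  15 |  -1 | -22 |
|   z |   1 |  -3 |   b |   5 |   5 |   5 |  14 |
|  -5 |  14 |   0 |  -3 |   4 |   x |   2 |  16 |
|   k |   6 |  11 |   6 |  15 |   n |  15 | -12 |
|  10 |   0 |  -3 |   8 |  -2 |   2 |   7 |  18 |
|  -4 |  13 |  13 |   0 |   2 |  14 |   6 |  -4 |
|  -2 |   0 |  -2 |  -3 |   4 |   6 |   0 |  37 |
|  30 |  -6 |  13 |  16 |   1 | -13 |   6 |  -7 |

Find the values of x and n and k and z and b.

Row 3 has -5 + 14 + 0 − 3 + 4 + 2 + 16 = 28; the blank must be 40 − 28 = 12.
Column 4 has 3 − 3 + 6 + 8 + 0 − 3 + 16 = 27; the blank must be 40 − 27 = 13.
Row 2 has 1 − 3 + 13 + 5 + 5 + 5 + 14 = 40; the blank must be 40 − 40 = 0.
Column 1 has 11 + 0 − 5 + 10 − 4 − 2 + 30 = 40; the blank must be 40 − 40 = 0.
Row 4 has 0 + 6 + 11 + 6 + 15 + 15 − 12 = 41; the blank must be 40 − 41 = -1.

x = 12, n = -1, k = 0, z = 0, b = 13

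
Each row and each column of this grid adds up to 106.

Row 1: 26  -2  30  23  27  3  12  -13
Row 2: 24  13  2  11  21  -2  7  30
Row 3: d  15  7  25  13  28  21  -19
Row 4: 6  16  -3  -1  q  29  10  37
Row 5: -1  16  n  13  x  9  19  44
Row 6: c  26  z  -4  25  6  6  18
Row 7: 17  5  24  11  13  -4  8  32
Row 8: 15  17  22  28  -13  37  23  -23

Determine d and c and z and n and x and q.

Row 4 has 6 + 16 − 3 − 1 + 29 + 10 + 37 = 94; the blank must be 106 − 94 = 12.
Column 5 has 27 + 21 + 13 + 12 + 25 + 13 − 13 = 98; the blank must be 106 − 98 = 8.
Row 3 has 15 + 7 + 25 + 13 + 28 + 21 − 19 = 90; the blank must be 106 − 90 = 16.
Row 5 has -1 + 16 + 13 + 8 + 9 + 19 + 44 = 108; the blank must be 106 − 108 = -2.
Column 1 has 26 + 24 + 16 + 6 − 1 + 17 + 15 = 103; the blank must be 106 − 103 = 3.
Row 6 has 3 + 26 − 4 + 25 + 6 + 6 + 18 = 80; the blank must be 106 − 80 = 26.

d = 16, c = 3, z = 26, n = -2, x = 8, q = 12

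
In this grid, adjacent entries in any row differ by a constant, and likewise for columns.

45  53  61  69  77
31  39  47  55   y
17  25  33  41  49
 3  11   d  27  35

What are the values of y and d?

Along each row the entries change by 8 per step; down each column they change by -14.
Row 2: from 31 at column 1, stepping by 8 to column 5 gives 63.
Row 4: from 3 at column 1, stepping by 8 to column 3 gives 19.

y = 63, d = 19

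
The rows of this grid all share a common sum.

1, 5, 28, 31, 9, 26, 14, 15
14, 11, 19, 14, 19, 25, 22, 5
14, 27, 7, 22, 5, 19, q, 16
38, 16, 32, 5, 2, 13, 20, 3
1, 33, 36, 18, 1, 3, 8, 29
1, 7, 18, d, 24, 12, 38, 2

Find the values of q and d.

q = 19, d = 27

Row 4 sums to 129 and so does row 5; that's the common total.
In row 3 the known cells total 110, leaving 129 − 110 = 19.
In row 6 the known cells total 102, leaving 129 − 102 = 27.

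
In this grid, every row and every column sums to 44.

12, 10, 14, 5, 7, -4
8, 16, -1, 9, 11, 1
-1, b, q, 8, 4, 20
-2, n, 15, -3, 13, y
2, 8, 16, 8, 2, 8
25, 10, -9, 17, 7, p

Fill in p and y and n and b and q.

p = -6, y = 25, n = -4, b = 4, q = 9

The known cells in row 6 total 50, leaving 44 − 50 = -6 for the blank.
The known cells in column 3 total 35, leaving 44 − 35 = 9 for the blank.
The known cells in row 3 total 40, leaving 44 − 40 = 4 for the blank.
The known cells in column 2 total 48, leaving 44 − 48 = -4 for the blank.
The known cells in row 4 total 19, leaving 44 − 19 = 25 for the blank.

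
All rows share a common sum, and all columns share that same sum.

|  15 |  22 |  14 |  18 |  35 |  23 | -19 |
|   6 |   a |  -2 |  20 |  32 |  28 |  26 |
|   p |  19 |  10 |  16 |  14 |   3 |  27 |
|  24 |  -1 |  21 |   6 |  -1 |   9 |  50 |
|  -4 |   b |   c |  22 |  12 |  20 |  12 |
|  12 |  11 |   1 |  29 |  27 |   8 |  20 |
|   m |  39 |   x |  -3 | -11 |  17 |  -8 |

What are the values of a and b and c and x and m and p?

a = -2, b = 20, c = 26, x = 38, m = 36, p = 19

Rows 1 and 4 both sum to 108, so that's the common total.
Row 2: 6 − 2 + 20 + 32 + 28 + 26 = 110, so its missing entry is 108 − 110 = -2.
Row 3: 19 + 10 + 16 + 14 + 3 + 27 = 89, so its missing entry is 108 − 89 = 19.
Column 1: 15 + 6 + 19 + 24 − 4 + 12 = 72, so its missing entry is 108 − 72 = 36.
Row 7: 36 + 39 − 3 − 11 + 17 − 8 = 70, so its missing entry is 108 − 70 = 38.
Column 3: 14 − 2 + 10 + 21 + 1 + 38 = 82, so its missing entry is 108 − 82 = 26.
Row 5: -4 + 26 + 22 + 12 + 20 + 12 = 88, so its missing entry is 108 − 88 = 20.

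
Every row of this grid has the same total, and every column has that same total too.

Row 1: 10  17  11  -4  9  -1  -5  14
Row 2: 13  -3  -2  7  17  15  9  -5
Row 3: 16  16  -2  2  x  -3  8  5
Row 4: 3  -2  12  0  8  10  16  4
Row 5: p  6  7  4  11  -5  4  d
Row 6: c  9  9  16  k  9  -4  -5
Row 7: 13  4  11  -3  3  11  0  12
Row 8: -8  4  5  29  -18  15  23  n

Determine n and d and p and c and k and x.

Rows 1 and 2 both sum to 51, so that's the common total.
Row 3: 16 + 16 − 2 + 2 − 3 + 8 + 5 = 42, so its missing entry is 51 − 42 = 9.
Row 8: -8 + 4 + 5 + 29 − 18 + 15 + 23 = 50, so its missing entry is 51 − 50 = 1.
Column 5: 9 + 17 + 9 + 8 + 11 + 3 − 18 = 39, so its missing entry is 51 − 39 = 12.
Row 6: 9 + 9 + 16 + 12 + 9 − 4 − 5 = 46, so its missing entry is 51 − 46 = 5.
Column 1: 10 + 13 + 16 + 3 + 5 + 13 − 8 = 52, so its missing entry is 51 − 52 = -1.
Row 5: -1 + 6 + 7 + 4 + 11 − 5 + 4 = 26, so its missing entry is 51 − 26 = 25.

n = 1, d = 25, p = -1, c = 5, k = 12, x = 9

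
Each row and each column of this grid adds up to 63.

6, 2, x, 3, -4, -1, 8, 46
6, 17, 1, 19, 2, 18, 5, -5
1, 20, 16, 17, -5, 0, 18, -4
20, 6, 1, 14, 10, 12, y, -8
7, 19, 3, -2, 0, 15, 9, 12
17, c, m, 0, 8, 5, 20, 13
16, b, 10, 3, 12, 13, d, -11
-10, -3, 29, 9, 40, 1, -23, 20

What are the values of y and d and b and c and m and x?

Row 1: 6 + 2 + 3 − 4 − 1 + 8 + 46 = 60, so its missing entry is 63 − 60 = 3.
Row 4: 20 + 6 + 1 + 14 + 10 + 12 − 8 = 55, so its missing entry is 63 − 55 = 8.
Column 7: 8 + 5 + 18 + 8 + 9 + 20 − 23 = 45, so its missing entry is 63 − 45 = 18.
Row 7: 16 + 10 + 3 + 12 + 13 + 18 − 11 = 61, so its missing entry is 63 − 61 = 2.
Column 2: 2 + 17 + 20 + 6 + 19 + 2 − 3 = 63, so its missing entry is 63 − 63 = 0.
Row 6: 17 + 0 + 0 + 8 + 5 + 20 + 13 = 63, so its missing entry is 63 − 63 = 0.

y = 8, d = 18, b = 2, c = 0, m = 0, x = 3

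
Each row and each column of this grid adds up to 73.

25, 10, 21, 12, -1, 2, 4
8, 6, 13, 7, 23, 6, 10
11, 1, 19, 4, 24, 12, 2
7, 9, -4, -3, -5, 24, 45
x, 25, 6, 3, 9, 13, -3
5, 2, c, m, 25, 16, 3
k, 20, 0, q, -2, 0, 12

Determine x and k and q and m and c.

The known cells in row 5 total 53, leaving 73 − 53 = 20 for the blank.
The known cells in column 1 total 76, leaving 73 − 76 = -3 for the blank.
The known cells in row 7 total 27, leaving 73 − 27 = 46 for the blank.
The known cells in column 4 total 69, leaving 73 − 69 = 4 for the blank.
The known cells in row 6 total 55, leaving 73 − 55 = 18 for the blank.

x = 20, k = -3, q = 46, m = 4, c = 18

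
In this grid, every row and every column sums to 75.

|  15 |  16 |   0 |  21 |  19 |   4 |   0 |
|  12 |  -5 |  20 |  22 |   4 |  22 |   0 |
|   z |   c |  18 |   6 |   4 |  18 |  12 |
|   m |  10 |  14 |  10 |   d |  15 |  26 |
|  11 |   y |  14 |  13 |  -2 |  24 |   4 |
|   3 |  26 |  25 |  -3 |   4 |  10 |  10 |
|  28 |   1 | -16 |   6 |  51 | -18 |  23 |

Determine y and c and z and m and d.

y = 11, c = 16, z = 1, m = 5, d = -5

The known cells in column 5 total 80, leaving 75 − 80 = -5 for the blank.
The known cells in row 4 total 70, leaving 75 − 70 = 5 for the blank.
The known cells in column 1 total 74, leaving 75 − 74 = 1 for the blank.
The known cells in row 3 total 59, leaving 75 − 59 = 16 for the blank.
The known cells in row 5 total 64, leaving 75 − 64 = 11 for the blank.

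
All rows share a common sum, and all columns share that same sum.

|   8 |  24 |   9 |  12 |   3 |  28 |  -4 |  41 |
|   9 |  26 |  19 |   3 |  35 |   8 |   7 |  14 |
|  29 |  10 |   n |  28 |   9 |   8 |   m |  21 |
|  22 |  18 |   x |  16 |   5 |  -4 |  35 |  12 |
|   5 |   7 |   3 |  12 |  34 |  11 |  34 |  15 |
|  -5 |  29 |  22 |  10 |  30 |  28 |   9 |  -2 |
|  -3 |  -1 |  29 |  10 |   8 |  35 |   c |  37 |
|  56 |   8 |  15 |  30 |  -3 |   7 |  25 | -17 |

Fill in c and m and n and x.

Rows 1 and 2 both sum to 121, so that's the common total.
Row 7: -3 − 1 + 29 + 10 + 8 + 35 + 37 = 115, so its missing entry is 121 − 115 = 6.
Row 4: 22 + 18 + 16 + 5 − 4 + 35 + 12 = 104, so its missing entry is 121 − 104 = 17.
Column 7: -4 + 7 + 35 + 34 + 9 + 6 + 25 = 112, so its missing entry is 121 − 112 = 9.
Row 3: 29 + 10 + 28 + 9 + 8 + 9 + 21 = 114, so its missing entry is 121 − 114 = 7.

c = 6, m = 9, n = 7, x = 17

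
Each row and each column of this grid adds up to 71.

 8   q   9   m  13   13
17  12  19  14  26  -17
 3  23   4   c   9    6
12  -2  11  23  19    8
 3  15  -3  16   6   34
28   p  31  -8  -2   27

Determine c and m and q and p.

c = 26, m = 0, q = 28, p = -5

Row 3: 3 + 23 + 4 + 9 + 6 = 45, so its missing entry is 71 − 45 = 26.
Column 4: 14 + 26 + 23 + 16 − 8 = 71, so its missing entry is 71 − 71 = 0.
Row 6: 28 + 31 − 8 − 2 + 27 = 76, so its missing entry is 71 − 76 = -5.
Row 1: 8 + 9 + 0 + 13 + 13 = 43, so its missing entry is 71 − 43 = 28.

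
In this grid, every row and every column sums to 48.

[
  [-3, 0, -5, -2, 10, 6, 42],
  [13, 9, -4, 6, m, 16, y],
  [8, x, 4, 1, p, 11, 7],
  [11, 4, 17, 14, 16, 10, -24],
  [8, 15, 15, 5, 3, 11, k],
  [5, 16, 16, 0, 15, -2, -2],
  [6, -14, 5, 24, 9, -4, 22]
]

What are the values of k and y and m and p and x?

k = -9, y = 12, m = -4, p = -1, x = 18

The known cells in column 2 total 30, leaving 48 − 30 = 18 for the blank.
The known cells in row 3 total 49, leaving 48 − 49 = -1 for the blank.
The known cells in row 5 total 57, leaving 48 − 57 = -9 for the blank.
The known cells in column 5 total 52, leaving 48 − 52 = -4 for the blank.
The known cells in row 2 total 36, leaving 48 − 36 = 12 for the blank.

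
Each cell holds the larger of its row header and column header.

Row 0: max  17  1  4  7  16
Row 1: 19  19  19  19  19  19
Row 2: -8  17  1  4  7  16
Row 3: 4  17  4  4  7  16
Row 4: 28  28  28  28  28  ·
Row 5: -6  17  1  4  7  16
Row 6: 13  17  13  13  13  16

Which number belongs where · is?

28

max(28, 16) = 28.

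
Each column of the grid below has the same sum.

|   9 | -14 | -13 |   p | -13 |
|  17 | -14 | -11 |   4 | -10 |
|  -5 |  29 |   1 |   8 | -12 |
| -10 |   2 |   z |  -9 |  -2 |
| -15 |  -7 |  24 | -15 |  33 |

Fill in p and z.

The complete columns each total -4.
Column 4 is missing -4 − (-12) = 8 (since 4 + 8 − 9 − 15 = -12).
Column 3 is missing -4 − 1 = -5 (since -13 − 11 + 1 + 24 = 1).

p = 8, z = -5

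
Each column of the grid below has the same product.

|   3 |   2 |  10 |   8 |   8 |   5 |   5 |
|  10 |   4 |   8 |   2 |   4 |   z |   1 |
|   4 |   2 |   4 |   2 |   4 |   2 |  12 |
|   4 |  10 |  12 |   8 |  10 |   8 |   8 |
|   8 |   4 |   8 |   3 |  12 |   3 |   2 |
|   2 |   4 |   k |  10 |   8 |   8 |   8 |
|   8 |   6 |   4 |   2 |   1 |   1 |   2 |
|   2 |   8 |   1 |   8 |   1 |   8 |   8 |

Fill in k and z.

k = 1, z = 8

Columns 1 and 4 each multiply to 122880, so every column has product 122880.
Column 3: 10×8×4×12×8×4×1 = 122880, so the missing entry is 122880 ÷ 122880 = 1.
Column 6: 5×2×8×3×8×1×8 = 15360, so the missing entry is 122880 ÷ 15360 = 8.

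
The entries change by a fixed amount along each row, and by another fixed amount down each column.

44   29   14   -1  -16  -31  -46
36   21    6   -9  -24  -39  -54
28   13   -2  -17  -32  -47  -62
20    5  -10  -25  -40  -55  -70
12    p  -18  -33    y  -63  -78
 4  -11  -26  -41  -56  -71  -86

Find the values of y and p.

Along each row the entries change by -15 per step; down each column they change by -8.
Row 5: from 12 at column 1, stepping by -15 to column 5 gives -48.
Row 5: from 12 at column 1, stepping by -15 to column 2 gives -3.

y = -48, p = -3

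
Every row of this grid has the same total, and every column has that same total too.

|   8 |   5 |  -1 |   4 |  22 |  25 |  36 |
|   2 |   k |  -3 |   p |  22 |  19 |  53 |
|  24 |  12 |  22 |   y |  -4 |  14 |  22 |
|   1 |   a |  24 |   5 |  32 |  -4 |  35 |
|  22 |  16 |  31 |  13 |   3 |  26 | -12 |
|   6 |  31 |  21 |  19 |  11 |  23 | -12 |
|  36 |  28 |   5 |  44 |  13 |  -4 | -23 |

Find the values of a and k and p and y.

a = 6, k = 1, p = 5, y = 9

Rows 1 and 5 both sum to 99, so that's the common total.
Row 4: 1 + 24 + 5 + 32 − 4 + 35 = 93, so its missing entry is 99 − 93 = 6.
Column 2: 5 + 12 + 6 + 16 + 31 + 28 = 98, so its missing entry is 99 − 98 = 1.
Row 3: 24 + 12 + 22 − 4 + 14 + 22 = 90, so its missing entry is 99 − 90 = 9.
Row 2: 2 + 1 − 3 + 22 + 19 + 53 = 94, so its missing entry is 99 − 94 = 5.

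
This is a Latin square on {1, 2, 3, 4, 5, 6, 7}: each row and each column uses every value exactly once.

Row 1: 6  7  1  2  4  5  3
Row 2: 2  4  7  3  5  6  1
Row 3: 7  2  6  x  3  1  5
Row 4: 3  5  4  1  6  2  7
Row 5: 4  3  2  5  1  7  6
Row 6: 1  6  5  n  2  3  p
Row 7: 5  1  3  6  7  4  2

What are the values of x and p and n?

Cell (3,4): row 3 already has {1, 2, 3, 5, 6, 7} → 4.
For row 6, column 4: column 4 already has {1, 2, 3, 4, 5, 6}; that leaves 7.
Cell (6,7): row 6 already has {1, 2, 3, 5, 6, 7} → 4.

x = 4, p = 4, n = 7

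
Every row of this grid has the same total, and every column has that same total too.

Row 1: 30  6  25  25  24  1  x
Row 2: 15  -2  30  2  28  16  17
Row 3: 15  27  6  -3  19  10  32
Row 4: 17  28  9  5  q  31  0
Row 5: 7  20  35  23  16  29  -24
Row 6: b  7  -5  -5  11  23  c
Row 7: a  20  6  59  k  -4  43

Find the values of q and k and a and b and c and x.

Rows 2 and 3 both sum to 106, so that's the common total.
The known cells in row 4 total 90, leaving 106 − 90 = 16 for the blank.
The known cells in column 5 total 114, leaving 106 − 114 = -8 for the blank.
The known cells in row 1 total 111, leaving 106 − 111 = -5 for the blank.
The known cells in column 7 total 63, leaving 106 − 63 = 43 for the blank.
The known cells in row 6 total 74, leaving 106 − 74 = 32 for the blank.
The known cells in row 7 total 116, leaving 106 − 116 = -10 for the blank.

q = 16, k = -8, a = -10, b = 32, c = 43, x = -5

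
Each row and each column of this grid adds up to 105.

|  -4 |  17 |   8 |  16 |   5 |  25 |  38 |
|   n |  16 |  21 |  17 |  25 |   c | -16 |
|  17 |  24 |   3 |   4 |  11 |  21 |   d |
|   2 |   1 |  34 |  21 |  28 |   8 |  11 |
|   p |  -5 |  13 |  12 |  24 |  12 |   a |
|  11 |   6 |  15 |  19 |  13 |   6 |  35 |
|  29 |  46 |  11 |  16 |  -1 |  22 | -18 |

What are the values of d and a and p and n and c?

The known cells in column 6 total 94, leaving 105 − 94 = 11 for the blank.
The known cells in row 3 total 80, leaving 105 − 80 = 25 for the blank.
The known cells in column 7 total 75, leaving 105 − 75 = 30 for the blank.
The known cells in row 5 total 86, leaving 105 − 86 = 19 for the blank.
The known cells in row 2 total 74, leaving 105 − 74 = 31 for the blank.

d = 25, a = 30, p = 19, n = 31, c = 11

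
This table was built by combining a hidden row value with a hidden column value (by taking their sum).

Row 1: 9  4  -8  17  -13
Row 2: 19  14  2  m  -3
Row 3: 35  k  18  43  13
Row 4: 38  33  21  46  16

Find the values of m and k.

m = 27, k = 30

The difference between any two rows is the same in every column — this is an addition table with the headers hidden.
Row 2 minus row 1 is -3 − (-13) = 10, so its entry in column 4 is 17 + 10 = 27.
Row 3 minus row 1 is 13 − (-13) = 26, so its entry in column 2 is 4 + 26 = 30.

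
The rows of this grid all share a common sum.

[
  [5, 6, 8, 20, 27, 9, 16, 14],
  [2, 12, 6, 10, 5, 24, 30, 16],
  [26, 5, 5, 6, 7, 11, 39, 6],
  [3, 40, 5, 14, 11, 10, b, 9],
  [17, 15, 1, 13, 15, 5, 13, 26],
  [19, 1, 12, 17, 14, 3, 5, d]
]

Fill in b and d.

b = 13, d = 34

Rows 2 and 5 both add up to 105, so every row sums to 105.
Row 4: 3 + 40 + 5 + 14 + 11 + 10 + 9 = 92, so the missing entry is 105 − 92 = 13.
Row 6: 19 + 1 + 12 + 17 + 14 + 3 + 5 = 71, so the missing entry is 105 − 71 = 34.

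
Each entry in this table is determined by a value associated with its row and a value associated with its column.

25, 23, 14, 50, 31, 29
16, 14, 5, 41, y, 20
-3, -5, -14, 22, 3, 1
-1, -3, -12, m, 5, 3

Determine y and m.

y = 22, m = 24

The difference between any two rows is the same in every column — this is an addition table with the headers hidden.
Row 2 minus row 1 is 5 − 14 = -9, so its entry in column 5 is 31 + (-9) = 22.
Row 4 minus row 1 is -12 − 14 = -26, so its entry in column 4 is 50 + (-26) = 24.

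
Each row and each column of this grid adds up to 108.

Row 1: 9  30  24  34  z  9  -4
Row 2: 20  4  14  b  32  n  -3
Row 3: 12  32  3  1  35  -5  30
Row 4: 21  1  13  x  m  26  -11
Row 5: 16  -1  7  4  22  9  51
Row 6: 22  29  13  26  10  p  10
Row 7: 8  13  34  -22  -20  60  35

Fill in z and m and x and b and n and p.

Row 6 has 22 + 29 + 13 + 26 + 10 + 10 = 110; the blank must be 108 − 110 = -2.
Row 1 has 9 + 30 + 24 + 34 + 9 − 4 = 102; the blank must be 108 − 102 = 6.
Column 5 has 6 + 32 + 35 + 22 + 10 − 20 = 85; the blank must be 108 − 85 = 23.
Column 6 has 9 − 5 + 26 + 9 − 2 + 60 = 97; the blank must be 108 − 97 = 11.
Row 4 has 21 + 1 + 13 + 23 + 26 − 11 = 73; the blank must be 108 − 73 = 35.
Row 2 has 20 + 4 + 14 + 32 + 11 − 3 = 78; the blank must be 108 − 78 = 30.

z = 6, m = 23, x = 35, b = 30, n = 11, p = -2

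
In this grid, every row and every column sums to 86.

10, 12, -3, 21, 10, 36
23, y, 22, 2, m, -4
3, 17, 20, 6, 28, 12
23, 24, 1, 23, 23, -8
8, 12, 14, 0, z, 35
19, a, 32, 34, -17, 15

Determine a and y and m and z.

Row 5: 8 + 12 + 14 + 0 + 35 = 69, so its missing entry is 86 − 69 = 17.
Row 6: 19 + 32 + 34 − 17 + 15 = 83, so its missing entry is 86 − 83 = 3.
Column 2: 12 + 17 + 24 + 12 + 3 = 68, so its missing entry is 86 − 68 = 18.
Row 2: 23 + 18 + 22 + 2 − 4 = 61, so its missing entry is 86 − 61 = 25.

a = 3, y = 18, m = 25, z = 17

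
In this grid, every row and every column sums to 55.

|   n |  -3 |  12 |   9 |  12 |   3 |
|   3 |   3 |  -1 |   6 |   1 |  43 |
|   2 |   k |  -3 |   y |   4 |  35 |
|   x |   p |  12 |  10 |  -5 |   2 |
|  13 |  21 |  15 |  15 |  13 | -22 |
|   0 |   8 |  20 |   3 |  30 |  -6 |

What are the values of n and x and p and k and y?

Row 1 has -3 + 12 + 9 + 12 + 3 = 33; the blank must be 55 − 33 = 22.
Column 1 has 22 + 3 + 2 + 13 + 0 = 40; the blank must be 55 − 40 = 15.
Row 4 has 15 + 12 + 10 − 5 + 2 = 34; the blank must be 55 − 34 = 21.
Column 2 has -3 + 3 + 21 + 21 + 8 = 50; the blank must be 55 − 50 = 5.
Row 3 has 2 + 5 − 3 + 4 + 35 = 43; the blank must be 55 − 43 = 12.

n = 22, x = 15, p = 21, k = 5, y = 12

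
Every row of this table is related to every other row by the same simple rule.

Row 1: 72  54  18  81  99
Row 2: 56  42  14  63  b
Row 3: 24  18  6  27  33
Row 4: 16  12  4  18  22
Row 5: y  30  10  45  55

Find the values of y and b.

y = 40, b = 77

Each row is a constant multiple of every other row — this is a multiplication table with the headers hidden.
Row 5 is 10/18 = 5/9 times row 1, so its entry in column 1 is 72 × 5/9 = 40.
Row 2 is 14/18 = 7/9 times row 1, so its entry in column 5 is 99 × 7/9 = 77.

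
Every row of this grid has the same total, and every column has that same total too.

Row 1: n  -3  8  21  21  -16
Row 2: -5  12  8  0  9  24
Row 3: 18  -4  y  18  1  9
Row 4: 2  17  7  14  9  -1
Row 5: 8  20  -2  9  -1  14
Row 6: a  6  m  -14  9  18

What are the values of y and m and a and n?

Rows 2 and 4 both sum to 48, so that's the common total.
The known cells in row 1 total 31, leaving 48 − 31 = 17 for the blank.
The known cells in column 1 total 40, leaving 48 − 40 = 8 for the blank.
The known cells in row 6 total 27, leaving 48 − 27 = 21 for the blank.
The known cells in row 3 total 42, leaving 48 − 42 = 6 for the blank.

y = 6, m = 21, a = 8, n = 17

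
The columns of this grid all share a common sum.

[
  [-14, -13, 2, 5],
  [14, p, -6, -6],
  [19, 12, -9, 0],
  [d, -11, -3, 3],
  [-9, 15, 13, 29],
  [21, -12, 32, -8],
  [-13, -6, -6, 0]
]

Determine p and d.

p = 38, d = 5

The complete columns each total 23.
Column 2 is missing 23 − (-15) = 38 (since -13 + 12 − 11 + 15 − 12 − 6 = -15).
Column 1 is missing 23 − 18 = 5 (since -14 + 14 + 19 − 9 + 21 − 13 = 18).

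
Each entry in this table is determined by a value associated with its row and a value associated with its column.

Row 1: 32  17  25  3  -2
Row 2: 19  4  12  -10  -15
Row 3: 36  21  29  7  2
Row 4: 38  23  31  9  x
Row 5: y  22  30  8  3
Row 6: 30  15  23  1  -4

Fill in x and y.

The difference between any two rows is the same in every column — this is an addition table with the headers hidden.
Row 4 minus row 1 is 9 − 3 = 6, so its entry in column 5 is -2 + 6 = 4.
Row 5 minus row 1 is 8 − 3 = 5, so its entry in column 1 is 32 + 5 = 37.

x = 4, y = 37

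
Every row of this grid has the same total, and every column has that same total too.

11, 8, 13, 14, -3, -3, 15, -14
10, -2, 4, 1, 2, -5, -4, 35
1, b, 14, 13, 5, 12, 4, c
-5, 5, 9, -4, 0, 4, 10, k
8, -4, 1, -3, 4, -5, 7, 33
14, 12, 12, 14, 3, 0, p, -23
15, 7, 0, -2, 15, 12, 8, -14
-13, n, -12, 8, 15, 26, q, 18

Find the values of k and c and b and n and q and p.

Rows 1 and 2 both sum to 41, so that's the common total.
Row 4: -5 + 5 + 9 − 4 + 0 + 4 + 10 = 19, so its missing entry is 41 − 19 = 22.
Column 8: -14 + 35 + 22 + 33 − 23 − 14 + 18 = 57, so its missing entry is 41 − 57 = -16.
Row 3: 1 + 14 + 13 + 5 + 12 + 4 − 16 = 33, so its missing entry is 41 − 33 = 8.
Column 2: 8 − 2 + 8 + 5 − 4 + 12 + 7 = 34, so its missing entry is 41 − 34 = 7.
Row 8: -13 + 7 − 12 + 8 + 15 + 26 + 18 = 49, so its missing entry is 41 − 49 = -8.
Row 6: 14 + 12 + 12 + 14 + 3 + 0 − 23 = 32, so its missing entry is 41 − 32 = 9.

k = 22, c = -16, b = 8, n = 7, q = -8, p = 9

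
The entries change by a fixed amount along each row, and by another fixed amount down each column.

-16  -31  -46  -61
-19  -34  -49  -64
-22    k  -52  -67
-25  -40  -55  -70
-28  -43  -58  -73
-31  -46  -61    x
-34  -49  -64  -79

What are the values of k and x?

Along each row the entries change by -15 per step; down each column they change by -3.
Row 3: from -22 at column 1, stepping by -15 to column 2 gives -37.
Row 6: from -31 at column 1, stepping by -15 to column 4 gives -76.

k = -37, x = -76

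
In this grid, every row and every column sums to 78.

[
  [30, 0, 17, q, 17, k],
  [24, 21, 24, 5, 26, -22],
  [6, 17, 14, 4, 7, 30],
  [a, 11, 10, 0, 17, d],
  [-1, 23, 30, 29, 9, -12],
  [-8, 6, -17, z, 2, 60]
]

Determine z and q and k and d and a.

z = 35, q = 5, k = 9, d = 13, a = 27

The known cells in column 1 total 51, leaving 78 − 51 = 27 for the blank.
The known cells in row 6 total 43, leaving 78 − 43 = 35 for the blank.
The known cells in column 4 total 73, leaving 78 − 73 = 5 for the blank.
The known cells in row 1 total 69, leaving 78 − 69 = 9 for the blank.
The known cells in row 4 total 65, leaving 78 − 65 = 13 for the blank.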